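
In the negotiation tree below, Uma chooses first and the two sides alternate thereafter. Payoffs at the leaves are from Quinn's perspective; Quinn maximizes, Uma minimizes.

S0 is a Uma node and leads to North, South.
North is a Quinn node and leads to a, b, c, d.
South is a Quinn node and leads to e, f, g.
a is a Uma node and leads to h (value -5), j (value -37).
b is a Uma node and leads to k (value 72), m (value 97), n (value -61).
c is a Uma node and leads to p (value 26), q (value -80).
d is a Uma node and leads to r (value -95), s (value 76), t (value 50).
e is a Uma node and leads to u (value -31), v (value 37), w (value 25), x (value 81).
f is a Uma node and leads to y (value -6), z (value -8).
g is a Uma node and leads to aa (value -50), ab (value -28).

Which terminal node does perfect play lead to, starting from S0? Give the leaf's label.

j

a (Uma): min(-5, -37) = -37
b (Uma): min(72, 97, -61) = -61
c (Uma): min(26, -80) = -80
d (Uma): min(-95, 76, 50) = -95
North (Quinn): max(-37, -61, -80, -95) = -37
e (Uma): min(-31, 37, 25, 81) = -31
f (Uma): min(-6, -8) = -8
g (Uma): min(-50, -28) = -50
South (Quinn): max(-31, -8, -50) = -8
S0 (Uma): min(-37, -8) = -37
At S0, Uma picks North (lowest: -37).
At North, Quinn picks a (highest: -37).
At a, Uma picks j (lowest: -37).
Terminal value -37.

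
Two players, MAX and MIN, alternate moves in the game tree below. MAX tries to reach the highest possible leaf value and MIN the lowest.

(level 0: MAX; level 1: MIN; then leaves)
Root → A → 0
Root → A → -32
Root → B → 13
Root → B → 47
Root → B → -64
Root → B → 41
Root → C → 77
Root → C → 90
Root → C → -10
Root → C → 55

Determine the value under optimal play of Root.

A (MIN): min(0, -32) = -32
B (MIN): min(13, 47, -64, 41) = -64
C (MIN): min(77, 90, -10, 55) = -10
Root (MAX): max(-32, -64, -10) = -10

-10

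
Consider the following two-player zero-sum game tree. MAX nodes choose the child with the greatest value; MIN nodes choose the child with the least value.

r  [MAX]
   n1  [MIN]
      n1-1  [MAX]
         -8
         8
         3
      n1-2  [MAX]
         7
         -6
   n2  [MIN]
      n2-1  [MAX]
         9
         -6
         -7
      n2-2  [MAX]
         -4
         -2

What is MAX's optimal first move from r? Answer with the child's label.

n1-1 (MAX): max(-8, 8, 3) = 8
n1-2 (MAX): max(7, -6) = 7
n1 (MIN): min(8, 7) = 7
n2-1 (MAX): max(9, -6, -7) = 9
n2-2 (MAX): max(-4, -2) = -2
n2 (MIN): min(9, -2) = -2
r (MAX): max(7, -2) = 7
MAX at r wants the highest of {n1=7, n2=-2}, so chooses n1.

n1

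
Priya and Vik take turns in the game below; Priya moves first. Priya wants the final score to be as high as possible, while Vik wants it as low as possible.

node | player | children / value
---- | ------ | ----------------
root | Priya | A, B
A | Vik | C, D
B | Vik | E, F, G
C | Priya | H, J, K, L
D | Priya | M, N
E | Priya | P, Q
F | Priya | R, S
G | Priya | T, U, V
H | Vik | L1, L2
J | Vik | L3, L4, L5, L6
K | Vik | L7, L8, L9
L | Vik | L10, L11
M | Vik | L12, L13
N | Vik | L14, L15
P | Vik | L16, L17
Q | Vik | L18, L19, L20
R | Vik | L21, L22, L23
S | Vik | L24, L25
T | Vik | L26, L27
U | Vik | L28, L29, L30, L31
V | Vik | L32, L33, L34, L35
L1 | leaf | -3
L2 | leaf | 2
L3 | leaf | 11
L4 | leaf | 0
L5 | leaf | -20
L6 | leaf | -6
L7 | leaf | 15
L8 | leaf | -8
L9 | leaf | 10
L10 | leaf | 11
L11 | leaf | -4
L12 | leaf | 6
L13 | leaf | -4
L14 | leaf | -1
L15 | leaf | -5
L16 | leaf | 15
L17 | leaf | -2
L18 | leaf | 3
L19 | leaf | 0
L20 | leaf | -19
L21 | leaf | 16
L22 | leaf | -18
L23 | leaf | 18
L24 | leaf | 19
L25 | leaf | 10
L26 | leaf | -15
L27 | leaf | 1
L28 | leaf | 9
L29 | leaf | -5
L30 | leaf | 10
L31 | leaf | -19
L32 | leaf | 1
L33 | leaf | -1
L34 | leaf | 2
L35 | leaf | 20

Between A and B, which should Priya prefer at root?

B

H (Vik): min(-3, 2) = -3
J (Vik): min(11, 0, -20, -6) = -20
K (Vik): min(15, -8, 10) = -8
L (Vik): min(11, -4) = -4
C (Priya): max(-3, -20, -8, -4) = -3
M (Vik): min(6, -4) = -4
N (Vik): min(-1, -5) = -5
D (Priya): max(-4, -5) = -4
A (Vik): min(-3, -4) = -4
P (Vik): min(15, -2) = -2
Q (Vik): min(3, 0, -19) = -19
E (Priya): max(-2, -19) = -2
R (Vik): min(16, -18, 18) = -18
S (Vik): min(19, 10) = 10
F (Priya): max(-18, 10) = 10
T (Vik): min(-15, 1) = -15
U (Vik): min(9, -5, 10, -19) = -19
V (Vik): min(1, -1, 2, 20) = -1
G (Priya): max(-15, -19, -1) = -1
B (Vik): min(-2, 10, -1) = -2
Priya prefers the higher value; A=-4, B=-2. B is better since -2 > -4.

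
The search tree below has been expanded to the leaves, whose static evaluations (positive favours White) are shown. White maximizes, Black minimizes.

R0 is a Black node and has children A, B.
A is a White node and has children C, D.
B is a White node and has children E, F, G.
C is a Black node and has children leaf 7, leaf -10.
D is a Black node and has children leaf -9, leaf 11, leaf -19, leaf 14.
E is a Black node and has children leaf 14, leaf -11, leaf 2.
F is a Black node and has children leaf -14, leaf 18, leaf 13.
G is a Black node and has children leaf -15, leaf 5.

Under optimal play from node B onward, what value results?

E (Black): min(14, -11, 2) = -11
F (Black): min(-14, 18, 13) = -14
G (Black): min(-15, 5) = -15
B (White): max(-11, -14, -15) = -11

-11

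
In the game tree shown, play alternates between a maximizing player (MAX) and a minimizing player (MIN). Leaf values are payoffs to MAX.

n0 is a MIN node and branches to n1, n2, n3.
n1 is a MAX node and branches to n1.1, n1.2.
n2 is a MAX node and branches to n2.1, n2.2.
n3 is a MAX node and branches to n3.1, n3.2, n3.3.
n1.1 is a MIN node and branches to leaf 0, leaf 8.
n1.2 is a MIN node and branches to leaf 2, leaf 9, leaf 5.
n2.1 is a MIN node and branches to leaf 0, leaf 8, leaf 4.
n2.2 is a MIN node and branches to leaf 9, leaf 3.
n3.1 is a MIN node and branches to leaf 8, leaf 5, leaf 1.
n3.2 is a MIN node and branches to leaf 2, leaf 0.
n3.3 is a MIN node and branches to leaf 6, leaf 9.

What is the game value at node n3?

6

n3.1 (MIN): min(8, 5, 1) = 1
n3.2 (MIN): min(2, 0) = 0
n3.3 (MIN): min(6, 9) = 6
n3 (MAX): max(1, 0, 6) = 6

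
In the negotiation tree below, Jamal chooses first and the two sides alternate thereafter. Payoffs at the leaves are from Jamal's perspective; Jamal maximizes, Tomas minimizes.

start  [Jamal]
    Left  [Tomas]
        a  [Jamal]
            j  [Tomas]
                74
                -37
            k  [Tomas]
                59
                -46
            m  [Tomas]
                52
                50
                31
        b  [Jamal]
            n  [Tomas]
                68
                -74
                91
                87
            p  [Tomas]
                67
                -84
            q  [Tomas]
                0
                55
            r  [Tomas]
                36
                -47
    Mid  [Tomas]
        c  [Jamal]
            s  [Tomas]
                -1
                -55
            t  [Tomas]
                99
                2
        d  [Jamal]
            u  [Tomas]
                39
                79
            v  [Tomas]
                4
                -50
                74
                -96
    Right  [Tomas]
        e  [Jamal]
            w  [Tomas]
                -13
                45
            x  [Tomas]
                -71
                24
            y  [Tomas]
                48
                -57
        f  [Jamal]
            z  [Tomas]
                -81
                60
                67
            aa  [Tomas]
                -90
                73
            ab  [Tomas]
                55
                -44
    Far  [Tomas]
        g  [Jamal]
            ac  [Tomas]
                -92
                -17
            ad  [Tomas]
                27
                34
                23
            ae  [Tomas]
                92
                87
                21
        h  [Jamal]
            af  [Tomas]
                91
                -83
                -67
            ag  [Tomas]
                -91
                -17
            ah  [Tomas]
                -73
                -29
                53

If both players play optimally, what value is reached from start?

j (Tomas): min(74, -37) = -37
k (Tomas): min(59, -46) = -46
m (Tomas): min(52, 50, 31) = 31
a (Jamal): max(-37, -46, 31) = 31
n (Tomas): min(68, -74, 91, 87) = -74
p (Tomas): min(67, -84) = -84
q (Tomas): min(0, 55) = 0
r (Tomas): min(36, -47) = -47
b (Jamal): max(-74, -84, 0, -47) = 0
Left (Tomas): min(31, 0) = 0
s (Tomas): min(-1, -55) = -55
t (Tomas): min(99, 2) = 2
c (Jamal): max(-55, 2) = 2
u (Tomas): min(39, 79) = 39
v (Tomas): min(4, -50, 74, -96) = -96
d (Jamal): max(39, -96) = 39
Mid (Tomas): min(2, 39) = 2
w (Tomas): min(-13, 45) = -13
x (Tomas): min(-71, 24) = -71
y (Tomas): min(48, -57) = -57
e (Jamal): max(-13, -71, -57) = -13
z (Tomas): min(-81, 60, 67) = -81
aa (Tomas): min(-90, 73) = -90
ab (Tomas): min(55, -44) = -44
f (Jamal): max(-81, -90, -44) = -44
Right (Tomas): min(-13, -44) = -44
ac (Tomas): min(-92, -17) = -92
ad (Tomas): min(27, 34, 23) = 23
ae (Tomas): min(92, 87, 21) = 21
g (Jamal): max(-92, 23, 21) = 23
af (Tomas): min(91, -83, -67) = -83
ag (Tomas): min(-91, -17) = -91
ah (Tomas): min(-73, -29, 53) = -73
h (Jamal): max(-83, -91, -73) = -73
Far (Tomas): min(23, -73) = -73
start (Jamal): max(0, 2, -44, -73) = 2

2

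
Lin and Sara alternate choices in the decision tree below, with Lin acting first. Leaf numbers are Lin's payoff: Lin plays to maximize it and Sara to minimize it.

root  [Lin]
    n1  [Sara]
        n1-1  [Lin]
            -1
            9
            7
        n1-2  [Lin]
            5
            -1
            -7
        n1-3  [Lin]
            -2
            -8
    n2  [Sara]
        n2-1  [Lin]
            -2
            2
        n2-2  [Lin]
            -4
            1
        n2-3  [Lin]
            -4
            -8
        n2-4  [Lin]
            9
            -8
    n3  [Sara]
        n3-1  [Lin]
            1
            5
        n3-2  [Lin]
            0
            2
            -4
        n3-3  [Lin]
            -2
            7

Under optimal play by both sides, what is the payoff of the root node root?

2

n1-1 (Lin): max(-1, 9, 7) = 9
n1-2 (Lin): max(5, -1, -7) = 5
n1-3 (Lin): max(-2, -8) = -2
n1 (Sara): min(9, 5, -2) = -2
n2-1 (Lin): max(-2, 2) = 2
n2-2 (Lin): max(-4, 1) = 1
n2-3 (Lin): max(-4, -8) = -4
n2-4 (Lin): max(9, -8) = 9
n2 (Sara): min(2, 1, -4, 9) = -4
n3-1 (Lin): max(1, 5) = 5
n3-2 (Lin): max(0, 2, -4) = 2
n3-3 (Lin): max(-2, 7) = 7
n3 (Sara): min(5, 2, 7) = 2
root (Lin): max(-2, -4, 2) = 2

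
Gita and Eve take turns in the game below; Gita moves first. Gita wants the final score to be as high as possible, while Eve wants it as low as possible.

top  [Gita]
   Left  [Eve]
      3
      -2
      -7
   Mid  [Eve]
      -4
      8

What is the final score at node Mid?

Mid (Eve): min(-4, 8) = -4

-4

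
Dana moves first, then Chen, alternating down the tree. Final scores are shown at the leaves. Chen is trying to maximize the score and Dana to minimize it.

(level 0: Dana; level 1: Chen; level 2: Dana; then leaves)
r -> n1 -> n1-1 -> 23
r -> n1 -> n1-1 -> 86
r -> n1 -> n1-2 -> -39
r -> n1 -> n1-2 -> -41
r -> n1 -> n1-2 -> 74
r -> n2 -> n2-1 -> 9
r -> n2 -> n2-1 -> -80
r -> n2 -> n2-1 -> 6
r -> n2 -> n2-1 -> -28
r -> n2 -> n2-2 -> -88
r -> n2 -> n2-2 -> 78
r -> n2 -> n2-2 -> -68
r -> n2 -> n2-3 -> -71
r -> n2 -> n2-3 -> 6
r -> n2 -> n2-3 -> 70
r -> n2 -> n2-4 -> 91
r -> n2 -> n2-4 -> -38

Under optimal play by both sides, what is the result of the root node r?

-38

n1-1 (Dana): min(23, 86) = 23
n1-2 (Dana): min(-39, -41, 74) = -41
n1 (Chen): max(23, -41) = 23
n2-1 (Dana): min(9, -80, 6, -28) = -80
n2-2 (Dana): min(-88, 78, -68) = -88
n2-3 (Dana): min(-71, 6, 70) = -71
n2-4 (Dana): min(91, -38) = -38
n2 (Chen): max(-80, -88, -71, -38) = -38
r (Dana): min(23, -38) = -38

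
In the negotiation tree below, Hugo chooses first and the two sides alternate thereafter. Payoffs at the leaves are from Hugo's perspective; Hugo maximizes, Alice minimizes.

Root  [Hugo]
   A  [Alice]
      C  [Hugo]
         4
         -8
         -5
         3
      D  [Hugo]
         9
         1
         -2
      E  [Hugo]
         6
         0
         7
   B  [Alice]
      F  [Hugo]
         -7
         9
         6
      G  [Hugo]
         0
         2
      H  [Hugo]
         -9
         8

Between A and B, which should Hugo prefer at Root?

A

C (Hugo): max(4, -8, -5, 3) = 4
D (Hugo): max(9, 1, -2) = 9
E (Hugo): max(6, 0, 7) = 7
A (Alice): min(4, 9, 7) = 4
F (Hugo): max(-7, 9, 6) = 9
G (Hugo): max(0, 2) = 2
H (Hugo): max(-9, 8) = 8
B (Alice): min(9, 2, 8) = 2
Hugo prefers the higher value; A=4, B=2. A is better since 4 > 2.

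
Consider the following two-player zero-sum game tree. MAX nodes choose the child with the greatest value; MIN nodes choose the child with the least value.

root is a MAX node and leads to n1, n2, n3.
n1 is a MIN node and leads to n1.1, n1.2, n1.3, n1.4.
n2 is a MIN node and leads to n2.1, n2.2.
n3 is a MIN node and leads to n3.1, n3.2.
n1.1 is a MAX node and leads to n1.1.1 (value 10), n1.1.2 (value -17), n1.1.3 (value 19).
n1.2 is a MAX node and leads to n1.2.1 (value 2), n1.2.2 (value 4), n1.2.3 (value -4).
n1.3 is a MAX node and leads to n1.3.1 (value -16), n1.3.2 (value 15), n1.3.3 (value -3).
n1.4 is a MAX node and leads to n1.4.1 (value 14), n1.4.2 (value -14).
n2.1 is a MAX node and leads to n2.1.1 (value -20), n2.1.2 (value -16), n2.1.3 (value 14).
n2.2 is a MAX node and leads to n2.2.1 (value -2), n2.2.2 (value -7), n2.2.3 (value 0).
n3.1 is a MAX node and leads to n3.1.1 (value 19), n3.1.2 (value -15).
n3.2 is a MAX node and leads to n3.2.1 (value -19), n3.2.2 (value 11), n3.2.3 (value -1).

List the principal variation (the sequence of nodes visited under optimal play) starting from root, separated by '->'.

n1.1 (MAX): max(10, -17, 19) = 19
n1.2 (MAX): max(2, 4, -4) = 4
n1.3 (MAX): max(-16, 15, -3) = 15
n1.4 (MAX): max(14, -14) = 14
n1 (MIN): min(19, 4, 15, 14) = 4
n2.1 (MAX): max(-20, -16, 14) = 14
n2.2 (MAX): max(-2, -7, 0) = 0
n2 (MIN): min(14, 0) = 0
n3.1 (MAX): max(19, -15) = 19
n3.2 (MAX): max(-19, 11, -1) = 11
n3 (MIN): min(19, 11) = 11
root (MAX): max(4, 0, 11) = 11
At root, MAX picks n3 (highest: 11).
At n3, MIN picks n3.2 (lowest: 11).
At n3.2, MAX picks n3.2.2 (highest: 11).
Terminal value 11.

root -> n3 -> n3.2 -> n3.2.2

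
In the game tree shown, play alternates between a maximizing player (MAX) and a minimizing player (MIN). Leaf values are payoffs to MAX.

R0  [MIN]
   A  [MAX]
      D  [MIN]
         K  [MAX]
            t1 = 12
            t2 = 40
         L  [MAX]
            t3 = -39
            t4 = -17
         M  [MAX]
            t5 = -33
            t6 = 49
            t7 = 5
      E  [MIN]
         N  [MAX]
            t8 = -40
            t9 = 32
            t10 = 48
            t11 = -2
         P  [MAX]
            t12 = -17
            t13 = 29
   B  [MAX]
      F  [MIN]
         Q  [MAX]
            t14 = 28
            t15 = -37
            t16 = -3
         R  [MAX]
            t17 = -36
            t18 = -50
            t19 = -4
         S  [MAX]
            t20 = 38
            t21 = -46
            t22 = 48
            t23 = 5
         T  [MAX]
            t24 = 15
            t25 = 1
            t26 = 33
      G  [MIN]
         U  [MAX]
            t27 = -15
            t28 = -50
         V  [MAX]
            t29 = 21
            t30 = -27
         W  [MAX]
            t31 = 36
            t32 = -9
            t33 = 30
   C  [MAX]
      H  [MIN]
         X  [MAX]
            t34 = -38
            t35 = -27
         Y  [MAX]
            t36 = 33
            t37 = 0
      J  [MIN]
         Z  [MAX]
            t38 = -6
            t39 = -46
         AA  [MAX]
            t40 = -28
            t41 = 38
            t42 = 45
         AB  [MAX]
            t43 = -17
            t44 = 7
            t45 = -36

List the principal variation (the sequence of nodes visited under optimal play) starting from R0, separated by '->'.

K (MAX): max(12, 40) = 40
L (MAX): max(-39, -17) = -17
M (MAX): max(-33, 49, 5) = 49
D (MIN): min(40, -17, 49) = -17
N (MAX): max(-40, 32, 48, -2) = 48
P (MAX): max(-17, 29) = 29
E (MIN): min(48, 29) = 29
A (MAX): max(-17, 29) = 29
Q (MAX): max(28, -37, -3) = 28
R (MAX): max(-36, -50, -4) = -4
S (MAX): max(38, -46, 48, 5) = 48
T (MAX): max(15, 1, 33) = 33
F (MIN): min(28, -4, 48, 33) = -4
U (MAX): max(-15, -50) = -15
V (MAX): max(21, -27) = 21
W (MAX): max(36, -9, 30) = 36
G (MIN): min(-15, 21, 36) = -15
B (MAX): max(-4, -15) = -4
X (MAX): max(-38, -27) = -27
Y (MAX): max(33, 0) = 33
H (MIN): min(-27, 33) = -27
Z (MAX): max(-6, -46) = -6
AA (MAX): max(-28, 38, 45) = 45
AB (MAX): max(-17, 7, -36) = 7
J (MIN): min(-6, 45, 7) = -6
C (MAX): max(-27, -6) = -6
R0 (MIN): min(29, -4, -6) = -6
At R0, MIN picks C (lowest: -6).
At C, MAX picks J (highest: -6).
At J, MIN picks Z (lowest: -6).
At Z, MAX picks t38 (highest: -6).
Terminal value -6.

R0 -> C -> J -> Z -> t38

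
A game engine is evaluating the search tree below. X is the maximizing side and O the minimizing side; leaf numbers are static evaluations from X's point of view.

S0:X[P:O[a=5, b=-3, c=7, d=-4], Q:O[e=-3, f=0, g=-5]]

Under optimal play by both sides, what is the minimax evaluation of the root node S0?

-4

P (O): min(5, -3, 7, -4) = -4
Q (O): min(-3, 0, -5) = -5
S0 (X): max(-4, -5) = -4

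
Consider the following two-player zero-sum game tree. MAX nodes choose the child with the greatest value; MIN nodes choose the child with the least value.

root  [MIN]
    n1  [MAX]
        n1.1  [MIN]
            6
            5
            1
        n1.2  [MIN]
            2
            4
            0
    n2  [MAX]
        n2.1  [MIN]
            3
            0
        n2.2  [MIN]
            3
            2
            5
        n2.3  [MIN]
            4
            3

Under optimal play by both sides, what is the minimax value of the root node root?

n1.1 (MIN): min(6, 5, 1) = 1
n1.2 (MIN): min(2, 4, 0) = 0
n1 (MAX): max(1, 0) = 1
n2.1 (MIN): min(3, 0) = 0
n2.2 (MIN): min(3, 2, 5) = 2
n2.3 (MIN): min(4, 3) = 3
n2 (MAX): max(0, 2, 3) = 3
root (MIN): min(1, 3) = 1

1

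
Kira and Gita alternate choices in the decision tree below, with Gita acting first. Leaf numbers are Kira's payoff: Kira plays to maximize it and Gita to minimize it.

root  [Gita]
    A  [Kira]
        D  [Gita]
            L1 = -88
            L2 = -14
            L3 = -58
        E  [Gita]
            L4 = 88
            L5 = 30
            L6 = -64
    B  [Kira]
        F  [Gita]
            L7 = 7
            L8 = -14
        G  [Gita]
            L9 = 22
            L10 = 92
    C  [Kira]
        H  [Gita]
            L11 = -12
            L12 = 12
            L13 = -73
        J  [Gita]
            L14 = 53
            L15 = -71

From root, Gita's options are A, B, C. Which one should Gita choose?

D (Gita): min(-88, -14, -58) = -88
E (Gita): min(88, 30, -64) = -64
A (Kira): max(-88, -64) = -64
F (Gita): min(7, -14) = -14
G (Gita): min(22, 92) = 22
B (Kira): max(-14, 22) = 22
H (Gita): min(-12, 12, -73) = -73
J (Gita): min(53, -71) = -71
C (Kira): max(-73, -71) = -71
root (Gita): min(-64, 22, -71) = -71
Gita at root wants the lowest of {A=-64, B=22, C=-71}, so chooses C.

C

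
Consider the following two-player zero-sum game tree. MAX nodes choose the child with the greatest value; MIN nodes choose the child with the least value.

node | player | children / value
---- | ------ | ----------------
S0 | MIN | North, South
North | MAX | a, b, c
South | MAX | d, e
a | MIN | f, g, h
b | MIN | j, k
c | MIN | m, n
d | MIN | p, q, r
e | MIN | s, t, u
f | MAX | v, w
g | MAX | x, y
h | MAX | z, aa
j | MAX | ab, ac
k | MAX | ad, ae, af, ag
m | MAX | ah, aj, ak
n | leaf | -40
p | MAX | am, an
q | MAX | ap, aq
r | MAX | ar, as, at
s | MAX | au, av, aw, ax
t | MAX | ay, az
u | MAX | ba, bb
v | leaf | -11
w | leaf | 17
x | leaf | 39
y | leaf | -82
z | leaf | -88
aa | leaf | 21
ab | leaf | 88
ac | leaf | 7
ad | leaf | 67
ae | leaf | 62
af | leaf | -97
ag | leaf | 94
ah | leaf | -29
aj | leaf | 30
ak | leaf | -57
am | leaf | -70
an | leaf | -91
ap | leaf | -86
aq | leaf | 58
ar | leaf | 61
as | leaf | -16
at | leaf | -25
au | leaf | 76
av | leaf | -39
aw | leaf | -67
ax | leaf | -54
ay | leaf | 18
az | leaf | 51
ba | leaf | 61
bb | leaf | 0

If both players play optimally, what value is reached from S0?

51

f (MAX): max(-11, 17) = 17
g (MAX): max(39, -82) = 39
h (MAX): max(-88, 21) = 21
a (MIN): min(17, 39, 21) = 17
j (MAX): max(88, 7) = 88
k (MAX): max(67, 62, -97, 94) = 94
b (MIN): min(88, 94) = 88
m (MAX): max(-29, 30, -57) = 30
c (MIN): min(30, -40) = -40
North (MAX): max(17, 88, -40) = 88
p (MAX): max(-70, -91) = -70
q (MAX): max(-86, 58) = 58
r (MAX): max(61, -16, -25) = 61
d (MIN): min(-70, 58, 61) = -70
s (MAX): max(76, -39, -67, -54) = 76
t (MAX): max(18, 51) = 51
u (MAX): max(61, 0) = 61
e (MIN): min(76, 51, 61) = 51
South (MAX): max(-70, 51) = 51
S0 (MIN): min(88, 51) = 51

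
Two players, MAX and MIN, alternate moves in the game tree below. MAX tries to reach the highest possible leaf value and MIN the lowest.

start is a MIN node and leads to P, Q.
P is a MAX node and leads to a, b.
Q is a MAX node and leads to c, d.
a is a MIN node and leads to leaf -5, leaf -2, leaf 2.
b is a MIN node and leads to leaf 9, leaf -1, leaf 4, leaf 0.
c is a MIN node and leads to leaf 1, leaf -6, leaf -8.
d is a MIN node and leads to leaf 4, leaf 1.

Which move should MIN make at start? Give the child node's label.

P

a (MIN): min(-5, -2, 2) = -5
b (MIN): min(9, -1, 4, 0) = -1
P (MAX): max(-5, -1) = -1
c (MIN): min(1, -6, -8) = -8
d (MIN): min(4, 1) = 1
Q (MAX): max(-8, 1) = 1
start (MIN): min(-1, 1) = -1
MIN at start wants the lowest of {P=-1, Q=1}, so chooses P.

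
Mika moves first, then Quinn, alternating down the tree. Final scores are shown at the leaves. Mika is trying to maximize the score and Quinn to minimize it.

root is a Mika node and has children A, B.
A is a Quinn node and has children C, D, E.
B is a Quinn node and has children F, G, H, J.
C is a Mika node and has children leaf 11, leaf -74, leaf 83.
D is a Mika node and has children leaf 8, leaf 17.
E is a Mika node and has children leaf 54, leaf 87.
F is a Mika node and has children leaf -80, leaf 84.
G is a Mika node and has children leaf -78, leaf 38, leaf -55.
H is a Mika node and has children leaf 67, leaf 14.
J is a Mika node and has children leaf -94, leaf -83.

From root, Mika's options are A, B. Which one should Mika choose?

C (Mika): max(11, -74, 83) = 83
D (Mika): max(8, 17) = 17
E (Mika): max(54, 87) = 87
A (Quinn): min(83, 17, 87) = 17
F (Mika): max(-80, 84) = 84
G (Mika): max(-78, 38, -55) = 38
H (Mika): max(67, 14) = 67
J (Mika): max(-94, -83) = -83
B (Quinn): min(84, 38, 67, -83) = -83
root (Mika): max(17, -83) = 17
Mika at root wants the highest of {A=17, B=-83}, so chooses A.

A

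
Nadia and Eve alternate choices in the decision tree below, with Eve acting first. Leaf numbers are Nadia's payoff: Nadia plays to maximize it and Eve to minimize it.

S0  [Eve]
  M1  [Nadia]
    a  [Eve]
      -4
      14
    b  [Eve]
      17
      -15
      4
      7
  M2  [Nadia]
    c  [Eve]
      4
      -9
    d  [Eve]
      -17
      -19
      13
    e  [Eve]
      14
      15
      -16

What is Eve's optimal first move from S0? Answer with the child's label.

a (Eve): min(-4, 14) = -4
b (Eve): min(17, -15, 4, 7) = -15
M1 (Nadia): max(-4, -15) = -4
c (Eve): min(4, -9) = -9
d (Eve): min(-17, -19, 13) = -19
e (Eve): min(14, 15, -16) = -16
M2 (Nadia): max(-9, -19, -16) = -9
S0 (Eve): min(-4, -9) = -9
Eve at S0 wants the lowest of {M1=-4, M2=-9}, so chooses M2.

M2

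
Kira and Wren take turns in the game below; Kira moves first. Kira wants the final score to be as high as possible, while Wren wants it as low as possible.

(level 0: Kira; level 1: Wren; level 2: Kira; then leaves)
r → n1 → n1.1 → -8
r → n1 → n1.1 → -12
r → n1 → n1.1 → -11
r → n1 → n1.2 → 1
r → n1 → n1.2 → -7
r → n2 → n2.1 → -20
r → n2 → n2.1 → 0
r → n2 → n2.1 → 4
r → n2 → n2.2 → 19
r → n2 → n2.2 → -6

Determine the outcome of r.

n1.1 (Kira): max(-8, -12, -11) = -8
n1.2 (Kira): max(1, -7) = 1
n1 (Wren): min(-8, 1) = -8
n2.1 (Kira): max(-20, 0, 4) = 4
n2.2 (Kira): max(19, -6) = 19
n2 (Wren): min(4, 19) = 4
r (Kira): max(-8, 4) = 4

4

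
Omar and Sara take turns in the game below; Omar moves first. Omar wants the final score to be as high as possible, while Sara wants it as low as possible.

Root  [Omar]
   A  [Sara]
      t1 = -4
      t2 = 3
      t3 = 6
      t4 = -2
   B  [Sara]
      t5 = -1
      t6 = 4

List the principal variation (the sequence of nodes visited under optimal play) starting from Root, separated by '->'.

A (Sara): min(-4, 3, 6, -2) = -4
B (Sara): min(-1, 4) = -1
Root (Omar): max(-4, -1) = -1
At Root, Omar picks B (highest: -1).
At B, Sara picks t5 (lowest: -1).
Terminal value -1.

Root -> B -> t5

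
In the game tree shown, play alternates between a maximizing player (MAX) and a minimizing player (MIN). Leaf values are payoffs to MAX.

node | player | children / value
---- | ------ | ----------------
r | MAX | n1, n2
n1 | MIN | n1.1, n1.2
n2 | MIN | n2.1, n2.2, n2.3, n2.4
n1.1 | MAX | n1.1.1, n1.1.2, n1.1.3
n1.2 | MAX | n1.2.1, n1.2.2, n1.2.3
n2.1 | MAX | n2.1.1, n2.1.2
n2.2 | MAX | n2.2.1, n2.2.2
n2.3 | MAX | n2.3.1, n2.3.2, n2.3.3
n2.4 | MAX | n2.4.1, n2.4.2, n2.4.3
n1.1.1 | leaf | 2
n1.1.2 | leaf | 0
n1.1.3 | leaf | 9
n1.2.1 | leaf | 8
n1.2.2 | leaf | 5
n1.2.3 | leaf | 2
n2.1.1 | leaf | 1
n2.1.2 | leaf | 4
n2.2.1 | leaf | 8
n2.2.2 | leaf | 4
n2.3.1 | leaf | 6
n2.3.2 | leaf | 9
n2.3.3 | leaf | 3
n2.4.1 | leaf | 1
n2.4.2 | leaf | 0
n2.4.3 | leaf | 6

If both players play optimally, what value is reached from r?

n1.1 (MAX): max(2, 0, 9) = 9
n1.2 (MAX): max(8, 5, 2) = 8
n1 (MIN): min(9, 8) = 8
n2.1 (MAX): max(1, 4) = 4
n2.2 (MAX): max(8, 4) = 8
n2.3 (MAX): max(6, 9, 3) = 9
n2.4 (MAX): max(1, 0, 6) = 6
n2 (MIN): min(4, 8, 9, 6) = 4
r (MAX): max(8, 4) = 8

8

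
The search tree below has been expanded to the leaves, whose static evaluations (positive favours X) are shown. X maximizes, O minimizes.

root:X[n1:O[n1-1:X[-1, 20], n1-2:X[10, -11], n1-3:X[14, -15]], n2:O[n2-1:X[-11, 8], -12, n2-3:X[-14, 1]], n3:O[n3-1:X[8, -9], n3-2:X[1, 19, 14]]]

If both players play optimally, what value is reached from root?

10

n1-1 (X): max(-1, 20) = 20
n1-2 (X): max(10, -11) = 10
n1-3 (X): max(14, -15) = 14
n1 (O): min(20, 10, 14) = 10
n2-1 (X): max(-11, 8) = 8
n2-3 (X): max(-14, 1) = 1
n2 (O): min(8, -12, 1) = -12
n3-1 (X): max(8, -9) = 8
n3-2 (X): max(1, 19, 14) = 19
n3 (O): min(8, 19) = 8
root (X): max(10, -12, 8) = 10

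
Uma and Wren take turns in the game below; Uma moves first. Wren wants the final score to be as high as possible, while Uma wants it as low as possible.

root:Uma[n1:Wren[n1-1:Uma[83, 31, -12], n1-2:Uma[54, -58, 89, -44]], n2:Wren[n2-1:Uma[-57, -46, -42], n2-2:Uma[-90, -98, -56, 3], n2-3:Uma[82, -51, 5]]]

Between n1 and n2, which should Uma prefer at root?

n1-1 (Uma): min(83, 31, -12) = -12
n1-2 (Uma): min(54, -58, 89, -44) = -58
n1 (Wren): max(-12, -58) = -12
n2-1 (Uma): min(-57, -46, -42) = -57
n2-2 (Uma): min(-90, -98, -56, 3) = -98
n2-3 (Uma): min(82, -51, 5) = -51
n2 (Wren): max(-57, -98, -51) = -51
Uma prefers the lower value; n1=-12, n2=-51. n2 is better since -51 < -12.

n2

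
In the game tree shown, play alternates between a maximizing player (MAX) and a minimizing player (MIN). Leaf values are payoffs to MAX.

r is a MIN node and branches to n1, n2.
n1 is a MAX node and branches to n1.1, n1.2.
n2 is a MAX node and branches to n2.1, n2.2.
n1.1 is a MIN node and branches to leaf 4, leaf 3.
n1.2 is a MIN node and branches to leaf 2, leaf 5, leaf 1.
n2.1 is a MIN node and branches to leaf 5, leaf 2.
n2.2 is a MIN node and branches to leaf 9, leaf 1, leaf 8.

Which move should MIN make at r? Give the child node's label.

n1.1 (MIN): min(4, 3) = 3
n1.2 (MIN): min(2, 5, 1) = 1
n1 (MAX): max(3, 1) = 3
n2.1 (MIN): min(5, 2) = 2
n2.2 (MIN): min(9, 1, 8) = 1
n2 (MAX): max(2, 1) = 2
r (MIN): min(3, 2) = 2
MIN at r wants the lowest of {n1=3, n2=2}, so chooses n2.

n2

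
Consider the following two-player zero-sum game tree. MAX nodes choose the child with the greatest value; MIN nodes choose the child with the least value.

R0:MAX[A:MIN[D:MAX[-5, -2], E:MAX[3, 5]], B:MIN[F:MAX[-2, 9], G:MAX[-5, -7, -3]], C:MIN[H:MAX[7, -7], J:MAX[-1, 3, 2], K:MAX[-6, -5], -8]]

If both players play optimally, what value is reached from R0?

-2

D (MAX): max(-5, -2) = -2
E (MAX): max(3, 5) = 5
A (MIN): min(-2, 5) = -2
F (MAX): max(-2, 9) = 9
G (MAX): max(-5, -7, -3) = -3
B (MIN): min(9, -3) = -3
H (MAX): max(7, -7) = 7
J (MAX): max(-1, 3, 2) = 3
K (MAX): max(-6, -5) = -5
C (MIN): min(7, 3, -5, -8) = -8
R0 (MAX): max(-2, -3, -8) = -2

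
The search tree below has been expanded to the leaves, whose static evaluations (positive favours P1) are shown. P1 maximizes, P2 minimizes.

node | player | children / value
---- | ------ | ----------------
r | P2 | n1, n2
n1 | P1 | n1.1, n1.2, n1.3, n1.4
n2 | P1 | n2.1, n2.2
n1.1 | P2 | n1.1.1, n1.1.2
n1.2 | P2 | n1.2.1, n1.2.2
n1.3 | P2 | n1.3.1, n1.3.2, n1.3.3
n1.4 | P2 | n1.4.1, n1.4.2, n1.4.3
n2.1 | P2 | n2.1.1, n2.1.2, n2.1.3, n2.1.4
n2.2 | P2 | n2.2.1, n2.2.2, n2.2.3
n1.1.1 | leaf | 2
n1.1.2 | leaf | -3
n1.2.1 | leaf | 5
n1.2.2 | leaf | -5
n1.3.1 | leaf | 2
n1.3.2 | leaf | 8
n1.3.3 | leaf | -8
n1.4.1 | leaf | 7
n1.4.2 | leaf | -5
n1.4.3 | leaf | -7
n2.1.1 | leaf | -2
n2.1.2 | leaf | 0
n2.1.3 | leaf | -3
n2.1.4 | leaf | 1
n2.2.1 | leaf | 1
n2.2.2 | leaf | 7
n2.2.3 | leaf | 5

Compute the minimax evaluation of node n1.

n1.1 (P2): min(2, -3) = -3
n1.2 (P2): min(5, -5) = -5
n1.3 (P2): min(2, 8, -8) = -8
n1.4 (P2): min(7, -5, -7) = -7
n1 (P1): max(-3, -5, -8, -7) = -3

-3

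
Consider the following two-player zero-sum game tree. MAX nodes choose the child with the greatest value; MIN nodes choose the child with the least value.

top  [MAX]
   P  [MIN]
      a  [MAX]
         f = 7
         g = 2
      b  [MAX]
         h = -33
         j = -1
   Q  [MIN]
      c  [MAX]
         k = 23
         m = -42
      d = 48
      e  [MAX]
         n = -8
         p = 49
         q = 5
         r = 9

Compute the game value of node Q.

c (MAX): max(23, -42) = 23
e (MAX): max(-8, 49, 5, 9) = 49
Q (MIN): min(23, 48, 49) = 23

23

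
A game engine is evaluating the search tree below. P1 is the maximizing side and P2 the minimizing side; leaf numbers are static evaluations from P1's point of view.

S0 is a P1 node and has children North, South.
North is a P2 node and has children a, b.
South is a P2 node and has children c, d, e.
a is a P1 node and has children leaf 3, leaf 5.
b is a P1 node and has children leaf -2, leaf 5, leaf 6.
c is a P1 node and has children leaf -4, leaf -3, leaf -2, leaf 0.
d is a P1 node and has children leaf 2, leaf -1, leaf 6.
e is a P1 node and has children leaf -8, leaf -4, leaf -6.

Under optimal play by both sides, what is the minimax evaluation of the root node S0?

a (P1): max(3, 5) = 5
b (P1): max(-2, 5, 6) = 6
North (P2): min(5, 6) = 5
c (P1): max(-4, -3, -2, 0) = 0
d (P1): max(2, -1, 6) = 6
e (P1): max(-8, -4, -6) = -4
South (P2): min(0, 6, -4) = -4
S0 (P1): max(5, -4) = 5

5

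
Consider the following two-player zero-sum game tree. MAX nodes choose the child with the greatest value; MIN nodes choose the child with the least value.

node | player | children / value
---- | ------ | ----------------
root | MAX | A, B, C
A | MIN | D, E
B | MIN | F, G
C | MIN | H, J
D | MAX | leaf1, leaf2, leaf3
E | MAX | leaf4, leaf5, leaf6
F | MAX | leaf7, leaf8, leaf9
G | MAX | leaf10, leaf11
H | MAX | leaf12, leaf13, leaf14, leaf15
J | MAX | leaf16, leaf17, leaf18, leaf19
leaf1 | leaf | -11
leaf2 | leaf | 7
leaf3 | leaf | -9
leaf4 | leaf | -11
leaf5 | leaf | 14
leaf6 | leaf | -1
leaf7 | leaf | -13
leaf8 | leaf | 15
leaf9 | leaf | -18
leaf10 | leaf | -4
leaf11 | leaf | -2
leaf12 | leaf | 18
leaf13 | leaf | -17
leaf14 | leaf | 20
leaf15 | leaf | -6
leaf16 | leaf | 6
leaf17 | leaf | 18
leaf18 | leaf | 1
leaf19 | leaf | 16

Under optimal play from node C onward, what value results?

18

H (MAX): max(18, -17, 20, -6) = 20
J (MAX): max(6, 18, 1, 16) = 18
C (MIN): min(20, 18) = 18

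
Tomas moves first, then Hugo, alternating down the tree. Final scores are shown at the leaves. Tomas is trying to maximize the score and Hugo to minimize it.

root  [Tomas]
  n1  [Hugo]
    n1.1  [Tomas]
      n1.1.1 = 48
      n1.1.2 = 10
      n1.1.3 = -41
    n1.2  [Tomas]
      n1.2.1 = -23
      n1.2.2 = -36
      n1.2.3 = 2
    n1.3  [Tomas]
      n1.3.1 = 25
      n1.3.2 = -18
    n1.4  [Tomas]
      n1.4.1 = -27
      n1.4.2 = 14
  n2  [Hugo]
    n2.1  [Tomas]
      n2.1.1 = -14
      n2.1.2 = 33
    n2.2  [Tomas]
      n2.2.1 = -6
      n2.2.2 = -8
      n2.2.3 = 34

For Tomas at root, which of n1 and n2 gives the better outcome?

n1.1 (Tomas): max(48, 10, -41) = 48
n1.2 (Tomas): max(-23, -36, 2) = 2
n1.3 (Tomas): max(25, -18) = 25
n1.4 (Tomas): max(-27, 14) = 14
n1 (Hugo): min(48, 2, 25, 14) = 2
n2.1 (Tomas): max(-14, 33) = 33
n2.2 (Tomas): max(-6, -8, 34) = 34
n2 (Hugo): min(33, 34) = 33
Tomas prefers the higher value; n1=2, n2=33. n2 is better since 33 > 2.

n2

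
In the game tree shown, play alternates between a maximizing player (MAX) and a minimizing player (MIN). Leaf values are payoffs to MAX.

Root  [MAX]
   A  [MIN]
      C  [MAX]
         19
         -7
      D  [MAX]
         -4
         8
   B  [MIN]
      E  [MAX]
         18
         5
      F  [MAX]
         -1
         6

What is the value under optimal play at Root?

C (MAX): max(19, -7) = 19
D (MAX): max(-4, 8) = 8
A (MIN): min(19, 8) = 8
E (MAX): max(18, 5) = 18
F (MAX): max(-1, 6) = 6
B (MIN): min(18, 6) = 6
Root (MAX): max(8, 6) = 8

8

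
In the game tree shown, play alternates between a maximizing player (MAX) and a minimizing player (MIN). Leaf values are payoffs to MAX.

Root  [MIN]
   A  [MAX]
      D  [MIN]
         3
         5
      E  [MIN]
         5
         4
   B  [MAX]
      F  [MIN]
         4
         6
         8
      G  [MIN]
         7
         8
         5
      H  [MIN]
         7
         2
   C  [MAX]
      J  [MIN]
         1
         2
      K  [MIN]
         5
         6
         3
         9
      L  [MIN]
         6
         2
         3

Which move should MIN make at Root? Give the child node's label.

D (MIN): min(3, 5) = 3
E (MIN): min(5, 4) = 4
A (MAX): max(3, 4) = 4
F (MIN): min(4, 6, 8) = 4
G (MIN): min(7, 8, 5) = 5
H (MIN): min(7, 2) = 2
B (MAX): max(4, 5, 2) = 5
J (MIN): min(1, 2) = 1
K (MIN): min(5, 6, 3, 9) = 3
L (MIN): min(6, 2, 3) = 2
C (MAX): max(1, 3, 2) = 3
Root (MIN): min(4, 5, 3) = 3
MIN at Root wants the lowest of {A=4, B=5, C=3}, so chooses C.

C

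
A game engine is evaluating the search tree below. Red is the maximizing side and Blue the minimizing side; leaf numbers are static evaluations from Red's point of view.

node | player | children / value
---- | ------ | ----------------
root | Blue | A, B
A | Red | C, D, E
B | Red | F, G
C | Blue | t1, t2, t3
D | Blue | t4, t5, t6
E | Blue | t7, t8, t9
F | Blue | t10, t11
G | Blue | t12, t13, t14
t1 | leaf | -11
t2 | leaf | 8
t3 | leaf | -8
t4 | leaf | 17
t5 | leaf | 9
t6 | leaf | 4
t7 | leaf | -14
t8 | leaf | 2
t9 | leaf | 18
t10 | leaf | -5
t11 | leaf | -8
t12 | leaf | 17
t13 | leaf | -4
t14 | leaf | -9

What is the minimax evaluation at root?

-8

C (Blue): min(-11, 8, -8) = -11
D (Blue): min(17, 9, 4) = 4
E (Blue): min(-14, 2, 18) = -14
A (Red): max(-11, 4, -14) = 4
F (Blue): min(-5, -8) = -8
G (Blue): min(17, -4, -9) = -9
B (Red): max(-8, -9) = -8
root (Blue): min(4, -8) = -8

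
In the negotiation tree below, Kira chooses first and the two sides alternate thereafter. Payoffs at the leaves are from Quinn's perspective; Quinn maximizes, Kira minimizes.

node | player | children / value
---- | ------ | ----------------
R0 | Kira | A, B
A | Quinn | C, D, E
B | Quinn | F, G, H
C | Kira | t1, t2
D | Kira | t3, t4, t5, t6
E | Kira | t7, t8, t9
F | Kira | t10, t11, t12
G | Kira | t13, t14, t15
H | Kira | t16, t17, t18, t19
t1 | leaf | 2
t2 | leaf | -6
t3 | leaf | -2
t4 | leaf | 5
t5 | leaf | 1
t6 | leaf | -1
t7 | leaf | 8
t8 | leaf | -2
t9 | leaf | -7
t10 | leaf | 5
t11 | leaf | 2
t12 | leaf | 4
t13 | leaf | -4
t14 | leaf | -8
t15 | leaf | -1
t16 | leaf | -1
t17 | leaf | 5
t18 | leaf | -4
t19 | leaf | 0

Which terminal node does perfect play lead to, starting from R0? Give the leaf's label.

C (Kira): min(2, -6) = -6
D (Kira): min(-2, 5, 1, -1) = -2
E (Kira): min(8, -2, -7) = -7
A (Quinn): max(-6, -2, -7) = -2
F (Kira): min(5, 2, 4) = 2
G (Kira): min(-4, -8, -1) = -8
H (Kira): min(-1, 5, -4, 0) = -4
B (Quinn): max(2, -8, -4) = 2
R0 (Kira): min(-2, 2) = -2
At R0, Kira picks A (lowest: -2).
At A, Quinn picks D (highest: -2).
At D, Kira picks t3 (lowest: -2).
Terminal value -2.

t3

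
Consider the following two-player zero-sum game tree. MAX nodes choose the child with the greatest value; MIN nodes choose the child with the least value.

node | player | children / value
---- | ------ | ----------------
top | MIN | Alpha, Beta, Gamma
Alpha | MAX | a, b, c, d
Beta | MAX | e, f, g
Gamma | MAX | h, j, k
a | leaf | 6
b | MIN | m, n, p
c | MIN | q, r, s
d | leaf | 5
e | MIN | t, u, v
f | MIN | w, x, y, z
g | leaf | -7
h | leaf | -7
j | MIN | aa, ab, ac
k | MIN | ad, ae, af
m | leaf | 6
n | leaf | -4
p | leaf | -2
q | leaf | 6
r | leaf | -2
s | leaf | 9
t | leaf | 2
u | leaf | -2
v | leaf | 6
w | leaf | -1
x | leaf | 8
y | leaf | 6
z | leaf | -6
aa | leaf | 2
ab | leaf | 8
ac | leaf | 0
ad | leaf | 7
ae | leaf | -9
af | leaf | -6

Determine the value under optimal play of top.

b (MIN): min(6, -4, -2) = -4
c (MIN): min(6, -2, 9) = -2
Alpha (MAX): max(6, -4, -2, 5) = 6
e (MIN): min(2, -2, 6) = -2
f (MIN): min(-1, 8, 6, -6) = -6
Beta (MAX): max(-2, -6, -7) = -2
j (MIN): min(2, 8, 0) = 0
k (MIN): min(7, -9, -6) = -9
Gamma (MAX): max(-7, 0, -9) = 0
top (MIN): min(6, -2, 0) = -2

-2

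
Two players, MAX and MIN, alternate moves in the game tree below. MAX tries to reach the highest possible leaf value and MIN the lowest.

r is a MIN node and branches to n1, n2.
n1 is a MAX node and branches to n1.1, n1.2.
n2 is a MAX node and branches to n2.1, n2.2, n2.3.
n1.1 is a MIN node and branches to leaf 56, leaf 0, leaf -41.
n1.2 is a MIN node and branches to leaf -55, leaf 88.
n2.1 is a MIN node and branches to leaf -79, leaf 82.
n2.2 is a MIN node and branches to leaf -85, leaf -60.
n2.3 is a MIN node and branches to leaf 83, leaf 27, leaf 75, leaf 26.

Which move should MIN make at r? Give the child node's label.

n1.1 (MIN): min(56, 0, -41) = -41
n1.2 (MIN): min(-55, 88) = -55
n1 (MAX): max(-41, -55) = -41
n2.1 (MIN): min(-79, 82) = -79
n2.2 (MIN): min(-85, -60) = -85
n2.3 (MIN): min(83, 27, 75, 26) = 26
n2 (MAX): max(-79, -85, 26) = 26
r (MIN): min(-41, 26) = -41
MIN at r wants the lowest of {n1=-41, n2=26}, so chooses n1.

n1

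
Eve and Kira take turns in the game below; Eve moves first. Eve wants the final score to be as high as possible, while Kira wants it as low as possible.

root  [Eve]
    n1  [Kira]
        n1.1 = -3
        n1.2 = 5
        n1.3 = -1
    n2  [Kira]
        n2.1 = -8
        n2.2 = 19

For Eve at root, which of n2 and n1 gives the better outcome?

n1

n2 (Kira): min(-8, 19) = -8
n1 (Kira): min(-3, 5, -1) = -3
Eve prefers the higher value; n2=-8, n1=-3. n1 is better since -3 > -8.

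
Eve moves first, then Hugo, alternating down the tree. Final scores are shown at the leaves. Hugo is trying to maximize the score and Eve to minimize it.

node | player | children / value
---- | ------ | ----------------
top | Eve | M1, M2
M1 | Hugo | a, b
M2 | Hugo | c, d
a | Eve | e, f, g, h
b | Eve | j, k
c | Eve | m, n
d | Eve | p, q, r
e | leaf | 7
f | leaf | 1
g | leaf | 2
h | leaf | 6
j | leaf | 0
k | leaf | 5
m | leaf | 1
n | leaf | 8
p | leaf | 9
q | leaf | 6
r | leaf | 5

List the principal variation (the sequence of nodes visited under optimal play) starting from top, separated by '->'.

top -> M1 -> a -> f

a (Eve): min(7, 1, 2, 6) = 1
b (Eve): min(0, 5) = 0
M1 (Hugo): max(1, 0) = 1
c (Eve): min(1, 8) = 1
d (Eve): min(9, 6, 5) = 5
M2 (Hugo): max(1, 5) = 5
top (Eve): min(1, 5) = 1
At top, Eve picks M1 (lowest: 1).
At M1, Hugo picks a (highest: 1).
At a, Eve picks f (lowest: 1).
Terminal value 1.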